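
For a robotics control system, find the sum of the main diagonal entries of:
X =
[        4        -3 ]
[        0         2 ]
tr(X) = 4 + 2 = 6

The trace of a square matrix is the sum of its diagonal entries.
Diagonal entries of X: X[0][0] = 4, X[1][1] = 2.
tr(X) = 4 + 2 = 6.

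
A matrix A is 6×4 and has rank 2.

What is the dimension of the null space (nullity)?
2

The rank-nullity theorem for an m×n matrix states:
rank(A) + nullity(A) = n (the number of columns).
Here n = 4 and rank(A) = 2, so nullity(A) = 4 - 2 = 2.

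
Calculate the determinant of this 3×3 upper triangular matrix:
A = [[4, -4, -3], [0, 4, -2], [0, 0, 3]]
48

The determinant of a triangular matrix is the product of its diagonal entries (the off-diagonal entries above the diagonal do not affect it).
det(A) = (4) * (4) * (3) = 48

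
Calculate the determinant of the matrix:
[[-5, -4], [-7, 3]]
-43

For a 2×2 matrix [[a, b], [c, d]], det = ad - bc
det = (-5)(3) - (-4)(-7) = -15 - 28 = -43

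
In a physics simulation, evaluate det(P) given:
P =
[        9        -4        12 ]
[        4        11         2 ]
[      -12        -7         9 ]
det(P) = 2505

Expand along row 0 (cofactor expansion): det(P) = a*(e*i - f*h) - b*(d*i - f*g) + c*(d*h - e*g), where the 3×3 is [[a, b, c], [d, e, f], [g, h, i]].
Minor M_00 = (11)*(9) - (2)*(-7) = 99 + 14 = 113.
Minor M_01 = (4)*(9) - (2)*(-12) = 36 + 24 = 60.
Minor M_02 = (4)*(-7) - (11)*(-12) = -28 + 132 = 104.
det(P) = (9)*(113) - (-4)*(60) + (12)*(104) = 1017 + 240 + 1248 = 2505.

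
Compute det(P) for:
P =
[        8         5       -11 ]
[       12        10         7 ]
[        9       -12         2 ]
det(P) = 3601

Expand along row 0 (cofactor expansion): det(P) = a*(e*i - f*h) - b*(d*i - f*g) + c*(d*h - e*g), where the 3×3 is [[a, b, c], [d, e, f], [g, h, i]].
Minor M_00 = (10)*(2) - (7)*(-12) = 20 + 84 = 104.
Minor M_01 = (12)*(2) - (7)*(9) = 24 - 63 = -39.
Minor M_02 = (12)*(-12) - (10)*(9) = -144 - 90 = -234.
det(P) = (8)*(104) - (5)*(-39) + (-11)*(-234) = 832 + 195 + 2574 = 3601.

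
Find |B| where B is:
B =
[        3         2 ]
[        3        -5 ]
det(B) = -21

For a 2×2 matrix [[a, b], [c, d]], det = a*d - b*c.
det(B) = (3)*(-5) - (2)*(3) = -15 - 6 = -21.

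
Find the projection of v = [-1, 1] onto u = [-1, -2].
[1/5, 2/5]

The projection of v onto u is proj_u(v) = ((v·u) / (u·u)) · u.
v·u = (-1)*(-1) + (1)*(-2) = -1.
u·u = (-1)*(-1) + (-2)*(-2) = 5.
coefficient = -1 / 5 = -1/5.
proj_u(v) = -1/5 · [-1, -2] = [1/5, 2/5].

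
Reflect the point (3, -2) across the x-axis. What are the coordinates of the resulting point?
(3, 2)

Reflection across x-axis: (3, -2) → (3, 2)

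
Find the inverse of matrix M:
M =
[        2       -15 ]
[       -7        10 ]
det(M) = -85
M⁻¹ =
[    -2/17     -3/17 ]
[    -7/85     -2/85 ]

For a 2×2 matrix M = [[a, b], [c, d]] with det(M) ≠ 0, M⁻¹ = (1/det(M)) * [[d, -b], [-c, a]].
det(M) = (2)*(10) - (-15)*(-7) = 20 - 105 = -85.
M⁻¹ = (1/-85) * [[10, 15], [7, 2]].
Dividing each entry by -85 and reducing:
M⁻¹ =
[    -2/17     -3/17 ]
[    -7/85     -2/85 ]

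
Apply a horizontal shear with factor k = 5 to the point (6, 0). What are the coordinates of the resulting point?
(6, 0)

Shear matrix for horizontal shear with factor k = 5:
[[1, 5], [0, 1]]
Result: (6, 0) → (6, 0)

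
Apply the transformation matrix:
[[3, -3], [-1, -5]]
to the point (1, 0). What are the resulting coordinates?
(3, -1)

Matrix multiplication:
[[3, -3], [-1, -5]] × [1, 0]ᵀ
= [3×1 + -3×0, -1×1 + -5×0]ᵀ
= [3.0000, -1.0000]ᵀ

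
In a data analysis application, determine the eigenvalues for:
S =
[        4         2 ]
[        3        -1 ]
λ = -2, 5

Solve det(S - λI) = 0. For a 2×2 matrix the characteristic equation is λ² - (trace)λ + det = 0.
trace(S) = a + d = 4 - 1 = 3.
det(S) = a*d - b*c = (4)*(-1) - (2)*(3) = -4 - 6 = -10.
Characteristic equation: λ² - (3)λ + (-10) = 0.
Discriminant = (3)² - 4*(-10) = 9 + 40 = 49.
λ = (3 ± √49) / 2 = (3 ± 7) / 2 = -2, 5.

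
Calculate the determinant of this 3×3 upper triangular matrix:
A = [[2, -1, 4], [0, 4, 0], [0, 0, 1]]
8

The determinant of a triangular matrix is the product of its diagonal entries (the off-diagonal entries above the diagonal do not affect it).
det(A) = (2) * (4) * (1) = 8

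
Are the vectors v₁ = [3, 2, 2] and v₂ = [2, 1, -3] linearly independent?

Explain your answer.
Yes, linearly independent

Two vectors are linearly dependent iff one is a scalar multiple of the other.
No single scalar k satisfies v₂ = k·v₁ (the ratios of corresponding entries disagree), so v₁ and v₂ are linearly independent.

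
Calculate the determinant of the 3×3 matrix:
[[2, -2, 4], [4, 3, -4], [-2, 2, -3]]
14

Expansion along first row:
det = 2·det([[3,-4],[2,-3]]) - -2·det([[4,-4],[-2,-3]]) + 4·det([[4,3],[-2,2]])
    = 2·(3·-3 - -4·2) - -2·(4·-3 - -4·-2) + 4·(4·2 - 3·-2)
    = 2·-1 - -2·-20 + 4·14
    = -2 + -40 + 56 = 14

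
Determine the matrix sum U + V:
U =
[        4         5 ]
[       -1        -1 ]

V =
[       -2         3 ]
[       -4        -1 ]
U + V =
[        2         8 ]
[       -5        -2 ]

Matrix addition is elementwise: (U+V)[i][j] = U[i][j] + V[i][j].
  (U+V)[0][0] = (4) + (-2) = 2
  (U+V)[0][1] = (5) + (3) = 8
  (U+V)[1][0] = (-1) + (-4) = -5
  (U+V)[1][1] = (-1) + (-1) = -2
U + V =
[        2         8 ]
[       -5        -2 ]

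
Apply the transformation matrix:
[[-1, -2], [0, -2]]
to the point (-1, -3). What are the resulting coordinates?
(7, 6)

Matrix multiplication:
[[-1, -2], [0, -2]] × [-1, -3]ᵀ
= [-1×-1 + -2×-3, 0×-1 + -2×-3]ᵀ
= [7.0000, 6.0000]ᵀ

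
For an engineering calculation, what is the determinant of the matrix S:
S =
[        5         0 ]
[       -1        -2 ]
det(S) = -10

For a 2×2 matrix [[a, b], [c, d]], det = a*d - b*c.
det(S) = (5)*(-2) - (0)*(-1) = -10 - 0 = -10.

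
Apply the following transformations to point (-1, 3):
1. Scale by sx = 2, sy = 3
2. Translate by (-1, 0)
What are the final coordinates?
(-3, 9)

Step 1: Scale (-1, 3) by (sx, sy) = (2, 3) → (-2, 9)
Step 2: Translate by (-1, 0) → (-3, 9)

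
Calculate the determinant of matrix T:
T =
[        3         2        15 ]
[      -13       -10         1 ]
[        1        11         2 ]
det(T) = -2034

Expand along row 0 (cofactor expansion): det(T) = a*(e*i - f*h) - b*(d*i - f*g) + c*(d*h - e*g), where the 3×3 is [[a, b, c], [d, e, f], [g, h, i]].
Minor M_00 = (-10)*(2) - (1)*(11) = -20 - 11 = -31.
Minor M_01 = (-13)*(2) - (1)*(1) = -26 - 1 = -27.
Minor M_02 = (-13)*(11) - (-10)*(1) = -143 + 10 = -133.
det(T) = (3)*(-31) - (2)*(-27) + (15)*(-133) = -93 + 54 - 1995 = -2034.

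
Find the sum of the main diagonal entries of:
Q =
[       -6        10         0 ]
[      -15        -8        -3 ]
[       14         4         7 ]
tr(Q) = -6 - 8 + 7 = -7

The trace of a square matrix is the sum of its diagonal entries.
Diagonal entries of Q: Q[0][0] = -6, Q[1][1] = -8, Q[2][2] = 7.
tr(Q) = -6 - 8 + 7 = -7.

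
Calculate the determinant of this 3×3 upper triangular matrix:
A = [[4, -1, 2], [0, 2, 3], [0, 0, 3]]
24

The determinant of a triangular matrix is the product of its diagonal entries (the off-diagonal entries above the diagonal do not affect it).
det(A) = (4) * (2) * (3) = 24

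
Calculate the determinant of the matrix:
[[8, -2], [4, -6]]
-40

For a 2×2 matrix [[a, b], [c, d]], det = ad - bc
det = (8)(-6) - (-2)(4) = -48 - -8 = -40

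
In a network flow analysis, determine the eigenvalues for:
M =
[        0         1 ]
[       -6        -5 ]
λ = -3, -2

Solve det(M - λI) = 0. For a 2×2 matrix the characteristic equation is λ² - (trace)λ + det = 0.
trace(M) = a + d = 0 - 5 = -5.
det(M) = a*d - b*c = (0)*(-5) - (1)*(-6) = 0 + 6 = 6.
Characteristic equation: λ² - (-5)λ + (6) = 0.
Discriminant = (-5)² - 4*(6) = 25 - 24 = 1.
λ = (-5 ± √1) / 2 = (-5 ± 1) / 2 = -3, -2.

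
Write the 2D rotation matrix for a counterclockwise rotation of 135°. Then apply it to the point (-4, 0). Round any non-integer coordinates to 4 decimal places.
R = [[-√2/2, -√2/2], [√2/2, -√2/2]]; R·(-4, 0) = (2.8284, -2.8284)

Rotation matrix formula: R(θ) = [[cos θ, -sin θ], [sin θ, cos θ]]
For θ = 135°:
cos(135°) = -√2/2
sin(135°) = √2/2
R = [[-√2/2, -√2/2], [√2/2, -√2/2]]
Apply to (-4, 0): [-√2/2·-4 + (-√2/2)·0, √2/2·-4 + -√2/2·0] = (2.8284, -2.8284)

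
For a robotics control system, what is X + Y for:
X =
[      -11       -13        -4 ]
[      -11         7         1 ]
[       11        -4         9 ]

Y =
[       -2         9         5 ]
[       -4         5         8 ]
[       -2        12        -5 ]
X + Y =
[      -13        -4         1 ]
[      -15        12         9 ]
[        9         8         4 ]

Matrix addition is elementwise: (X+Y)[i][j] = X[i][j] + Y[i][j].
  (X+Y)[0][0] = (-11) + (-2) = -13
  (X+Y)[0][1] = (-13) + (9) = -4
  (X+Y)[0][2] = (-4) + (5) = 1
  (X+Y)[1][0] = (-11) + (-4) = -15
  (X+Y)[1][1] = (7) + (5) = 12
  (X+Y)[1][2] = (1) + (8) = 9
  (X+Y)[2][0] = (11) + (-2) = 9
  (X+Y)[2][1] = (-4) + (12) = 8
  (X+Y)[2][2] = (9) + (-5) = 4
X + Y =
[      -13        -4         1 ]
[      -15        12         9 ]
[        9         8         4 ]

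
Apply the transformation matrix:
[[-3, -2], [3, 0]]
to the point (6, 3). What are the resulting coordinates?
(-24, 18)

Matrix multiplication:
[[-3, -2], [3, 0]] × [6, 3]ᵀ
= [-3×6 + -2×3, 3×6 + 0×3]ᵀ
= [-24.0000, 18.0000]ᵀ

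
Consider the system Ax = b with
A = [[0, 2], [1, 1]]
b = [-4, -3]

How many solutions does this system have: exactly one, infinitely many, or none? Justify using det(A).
Exactly one solution

Compute det(A) = (0)*(1) - (2)*(1) = -2.
Because det(A) ≠ 0, A is invertible and Ax = b has a unique solution for every b (here x = A⁻¹ b).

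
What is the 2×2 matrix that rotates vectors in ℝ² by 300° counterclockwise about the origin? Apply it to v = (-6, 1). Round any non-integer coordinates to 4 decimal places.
R = [[1/2, √3/2], [-√3/2, 1/2]]; R·v = (-2.1340, 5.6962)

A counterclockwise rotation by angle θ in ℝ² has matrix R(θ) = [[cos θ, -sin θ], [sin θ, cos θ]].
For θ = 300°: cos θ = 1/2, sin θ = -√3/2.
R(300°) = [[1/2, √3/2], [-√3/2, 1/2]].
R·v = [1/2·-6 + (√3/2)·1, -√3/2·-6 + 1/2·1] = (-2.1340, 5.6962).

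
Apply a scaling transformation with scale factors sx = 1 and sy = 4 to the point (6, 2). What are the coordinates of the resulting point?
(6, 8)

Scaling matrix:
[[1, 0], [0, 4]]
Result: (6 × 1, 2 × 4) = (6, 8)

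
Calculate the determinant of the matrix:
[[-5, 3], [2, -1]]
-1

For a 2×2 matrix [[a, b], [c, d]], det = ad - bc
det = (-5)(-1) - (3)(2) = 5 - 6 = -1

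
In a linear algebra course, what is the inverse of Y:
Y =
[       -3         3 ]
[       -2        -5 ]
det(Y) = 21
Y⁻¹ =
[    -5/21      -1/7 ]
[     2/21      -1/7 ]

For a 2×2 matrix Y = [[a, b], [c, d]] with det(Y) ≠ 0, Y⁻¹ = (1/det(Y)) * [[d, -b], [-c, a]].
det(Y) = (-3)*(-5) - (3)*(-2) = 15 + 6 = 21.
Y⁻¹ = (1/21) * [[-5, -3], [2, -3]].
Dividing each entry by 21 and reducing:
Y⁻¹ =
[    -5/21      -1/7 ]
[     2/21      -1/7 ]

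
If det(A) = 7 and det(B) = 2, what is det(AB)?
14

Use the multiplicative property of determinants: det(AB) = det(A)*det(B).
det(AB) = (7)*(2) = 14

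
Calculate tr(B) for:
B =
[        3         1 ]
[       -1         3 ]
tr(B) = 3 + 3 = 6

The trace of a square matrix is the sum of its diagonal entries.
Diagonal entries of B: B[0][0] = 3, B[1][1] = 3.
tr(B) = 3 + 3 = 6.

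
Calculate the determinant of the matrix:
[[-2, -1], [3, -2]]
7

For a 2×2 matrix [[a, b], [c, d]], det = ad - bc
det = (-2)(-2) - (-1)(3) = 4 - -3 = 7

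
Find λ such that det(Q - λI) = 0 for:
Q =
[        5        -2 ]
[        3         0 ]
λ = 2, 3

Solve det(Q - λI) = 0. For a 2×2 matrix the characteristic equation is λ² - (trace)λ + det = 0.
trace(Q) = a + d = 5 + 0 = 5.
det(Q) = a*d - b*c = (5)*(0) - (-2)*(3) = 0 + 6 = 6.
Characteristic equation: λ² - (5)λ + (6) = 0.
Discriminant = (5)² - 4*(6) = 25 - 24 = 1.
λ = (5 ± √1) / 2 = (5 ± 1) / 2 = 2, 3.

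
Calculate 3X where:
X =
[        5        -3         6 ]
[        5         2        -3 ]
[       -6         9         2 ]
3X =
[       15        -9        18 ]
[       15         6        -9 ]
[      -18        27         6 ]

Scalar multiplication is elementwise: (3X)[i][j] = 3 * X[i][j].
  (3X)[0][0] = 3 * (5) = 15
  (3X)[0][1] = 3 * (-3) = -9
  (3X)[0][2] = 3 * (6) = 18
  (3X)[1][0] = 3 * (5) = 15
  (3X)[1][1] = 3 * (2) = 6
  (3X)[1][2] = 3 * (-3) = -9
  (3X)[2][0] = 3 * (-6) = -18
  (3X)[2][1] = 3 * (9) = 27
  (3X)[2][2] = 3 * (2) = 6
3X =
[       15        -9        18 ]
[       15         6        -9 ]
[      -18        27         6 ]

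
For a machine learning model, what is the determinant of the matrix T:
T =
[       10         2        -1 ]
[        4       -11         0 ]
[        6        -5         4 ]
det(T) = -518

Expand along row 0 (cofactor expansion): det(T) = a*(e*i - f*h) - b*(d*i - f*g) + c*(d*h - e*g), where the 3×3 is [[a, b, c], [d, e, f], [g, h, i]].
Minor M_00 = (-11)*(4) - (0)*(-5) = -44 - 0 = -44.
Minor M_01 = (4)*(4) - (0)*(6) = 16 - 0 = 16.
Minor M_02 = (4)*(-5) - (-11)*(6) = -20 + 66 = 46.
det(T) = (10)*(-44) - (2)*(16) + (-1)*(46) = -440 - 32 - 46 = -518.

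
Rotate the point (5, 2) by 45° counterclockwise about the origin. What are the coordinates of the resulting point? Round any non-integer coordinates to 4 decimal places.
(2.1213, 4.9497)

Rotation matrix R(θ) = [[cos θ, -sin θ], [sin θ, cos θ]]; for θ = 45°:
R = [[√2/2, -√2/2], [√2/2, √2/2]]
Result: R × [5, 2]ᵀ = [√2/2·5 + (-√2/2)·2, √2/2·5 + (√2/2)·2]ᵀ = (2.1213, 4.9497)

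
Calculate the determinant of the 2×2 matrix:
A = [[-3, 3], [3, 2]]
-15

For A = [[a, b], [c, d]], det(A) = a*d - b*c.
det(A) = (-3)*(2) - (3)*(3) = -6 - 9 = -15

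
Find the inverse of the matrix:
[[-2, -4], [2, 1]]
[[1/6, 2/3], [-1/3, -1/3]]

For [[a,b],[c,d]], inverse = (1/det)·[[d,-b],[-c,a]]
det = -2·1 - -4·2 = 6
Inverse = (1/6)·[[1, 4], [-2, -2]]
        = [[1/6, 2/3], [-1/3, -1/3]]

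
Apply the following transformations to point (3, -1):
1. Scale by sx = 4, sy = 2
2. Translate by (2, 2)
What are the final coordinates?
(14, 0)

Step 1: Scale (3, -1) by (sx, sy) = (4, 2) → (12, -2)
Step 2: Translate by (2, 2) → (14, 0)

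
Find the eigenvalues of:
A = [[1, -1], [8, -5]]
λ = -3, -1

Solve det(A - λI) = 0. For a 2×2 matrix this is λ² - (trace)λ + det = 0.
trace(A) = 1 - 5 = -4.
det(A) = (1)*(-5) - (-1)*(8) = -5 + 8 = 3.
Characteristic equation: λ² - (-4)λ + (3) = 0.
Discriminant: (-4)² - 4*(3) = 16 - 12 = 4.
Roots: λ = (-4 ± √4) / 2 = -3, -1.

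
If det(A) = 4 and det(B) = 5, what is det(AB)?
20

Use the multiplicative property of determinants: det(AB) = det(A)*det(B).
det(AB) = (4)*(5) = 20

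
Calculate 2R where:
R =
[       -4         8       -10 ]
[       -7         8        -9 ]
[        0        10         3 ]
2R =
[       -8        16       -20 ]
[      -14        16       -18 ]
[        0        20         6 ]

Scalar multiplication is elementwise: (2R)[i][j] = 2 * R[i][j].
  (2R)[0][0] = 2 * (-4) = -8
  (2R)[0][1] = 2 * (8) = 16
  (2R)[0][2] = 2 * (-10) = -20
  (2R)[1][0] = 2 * (-7) = -14
  (2R)[1][1] = 2 * (8) = 16
  (2R)[1][2] = 2 * (-9) = -18
  (2R)[2][0] = 2 * (0) = 0
  (2R)[2][1] = 2 * (10) = 20
  (2R)[2][2] = 2 * (3) = 6
2R =
[       -8        16       -20 ]
[      -14        16       -18 ]
[        0        20         6 ]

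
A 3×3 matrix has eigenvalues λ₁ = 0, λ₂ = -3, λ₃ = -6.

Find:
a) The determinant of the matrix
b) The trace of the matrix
det = 0, trace = -9

Two standard eigenvalue identities:
- det(A) equals the product of the eigenvalues (counted with multiplicity).
- trace(A) equals the sum of the eigenvalues.
det(A) = (0)*(-3)*(-6) = 0.
trace(A) = 0 - 3 - 6 = -9.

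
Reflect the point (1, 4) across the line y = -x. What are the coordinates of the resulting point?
(-4, -1)

Reflection across line y = -x: (1, 4) → (-4, -1)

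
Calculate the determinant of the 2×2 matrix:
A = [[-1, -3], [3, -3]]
12

For A = [[a, b], [c, d]], det(A) = a*d - b*c.
det(A) = (-1)*(-3) - (-3)*(3) = 3 - -9 = 12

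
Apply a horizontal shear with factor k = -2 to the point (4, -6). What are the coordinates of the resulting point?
(16, -6)

Shear matrix for horizontal shear with factor k = -2:
[[1, -2], [0, 1]]
Result: (4, -6) → (16, -6)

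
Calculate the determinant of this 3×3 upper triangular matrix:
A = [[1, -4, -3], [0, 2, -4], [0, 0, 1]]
2

The determinant of a triangular matrix is the product of its diagonal entries (the off-diagonal entries above the diagonal do not affect it).
det(A) = (1) * (2) * (1) = 2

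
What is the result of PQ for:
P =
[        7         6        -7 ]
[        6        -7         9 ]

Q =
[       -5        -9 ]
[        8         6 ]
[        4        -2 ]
PQ =
[      -15       -13 ]
[      -50      -114 ]

Matrix multiplication: (PQ)[i][j] = sum over k of P[i][k] * Q[k][j].
  (PQ)[0][0] = (7)*(-5) + (6)*(8) + (-7)*(4) = -15
  (PQ)[0][1] = (7)*(-9) + (6)*(6) + (-7)*(-2) = -13
  (PQ)[1][0] = (6)*(-5) + (-7)*(8) + (9)*(4) = -50
  (PQ)[1][1] = (6)*(-9) + (-7)*(6) + (9)*(-2) = -114
PQ =
[      -15       -13 ]
[      -50      -114 ]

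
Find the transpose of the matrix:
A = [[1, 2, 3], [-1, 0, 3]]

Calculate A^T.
[[1, -1], [2, 0], [3, 3]]

The transpose sends entry (i,j) to (j,i); rows become columns.
Row 0 of A: [1, 2, 3] -> column 0 of A^T.
Row 1 of A: [-1, 0, 3] -> column 1 of A^T.
A^T = [[1, -1], [2, 0], [3, 3]]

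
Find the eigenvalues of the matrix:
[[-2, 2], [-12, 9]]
λ = 1 and λ = 6

Characteristic equation: det(A - λI) = 0
λ² - (trace)λ + (det) = 0
λ² - (7)λ + (6) = 0
λ² - 7λ + 6 = 0
Solving: λ = 1, 6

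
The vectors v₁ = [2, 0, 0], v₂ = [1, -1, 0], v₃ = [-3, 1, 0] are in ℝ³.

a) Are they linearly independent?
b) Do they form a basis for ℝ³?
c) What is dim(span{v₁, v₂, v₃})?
Not independent, not a basis, dim(span) = 2

Check whether v₃ can be written as a linear combination of v₁ and v₂.
v₃ = (-1)·v₁ + (-1)·v₂ = [-3, 1, 0], so the three vectors are linearly dependent.
Thus they do not form a basis for ℝ³, and dim(span{v₁, v₂, v₃}) = 2 (spanned by v₁ and v₂).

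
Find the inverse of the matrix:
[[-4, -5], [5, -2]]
[[-2/33, 5/33], [-5/33, -4/33]]

For [[a,b],[c,d]], inverse = (1/det)·[[d,-b],[-c,a]]
det = -4·-2 - -5·5 = 33
Inverse = (1/33)·[[-2, 5], [-5, -4]]
        = [[-2/33, 5/33], [-5/33, -4/33]]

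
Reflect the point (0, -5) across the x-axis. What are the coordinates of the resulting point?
(0, 5)

Reflection across x-axis: (0, -5) → (0, 5)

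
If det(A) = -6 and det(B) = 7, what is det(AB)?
-42

Use the multiplicative property of determinants: det(AB) = det(A)*det(B).
det(AB) = (-6)*(7) = -42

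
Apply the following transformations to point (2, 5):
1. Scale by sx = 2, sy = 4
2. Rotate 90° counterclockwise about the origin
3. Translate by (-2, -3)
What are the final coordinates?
(-22, 1)

Step 1: Scale → (4, 20)
Step 2: Rotate 90° → (-20, 4)
Step 3: Translate → (-22, 1)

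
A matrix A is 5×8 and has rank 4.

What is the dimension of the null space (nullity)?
4

The rank-nullity theorem for an m×n matrix states:
rank(A) + nullity(A) = n (the number of columns).
Here n = 8 and rank(A) = 4, so nullity(A) = 8 - 4 = 4.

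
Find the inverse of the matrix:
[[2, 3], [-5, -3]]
[[-1/3, -1/3], [5/9, 2/9]]

For [[a,b],[c,d]], inverse = (1/det)·[[d,-b],[-c,a]]
det = 2·-3 - 3·-5 = 9
Inverse = (1/9)·[[-3, -3], [5, 2]]
        = [[-1/3, -1/3], [5/9, 2/9]]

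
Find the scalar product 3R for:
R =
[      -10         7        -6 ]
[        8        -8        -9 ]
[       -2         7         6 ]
3R =
[      -30        21       -18 ]
[       24       -24       -27 ]
[       -6        21        18 ]

Scalar multiplication is elementwise: (3R)[i][j] = 3 * R[i][j].
  (3R)[0][0] = 3 * (-10) = -30
  (3R)[0][1] = 3 * (7) = 21
  (3R)[0][2] = 3 * (-6) = -18
  (3R)[1][0] = 3 * (8) = 24
  (3R)[1][1] = 3 * (-8) = -24
  (3R)[1][2] = 3 * (-9) = -27
  (3R)[2][0] = 3 * (-2) = -6
  (3R)[2][1] = 3 * (7) = 21
  (3R)[2][2] = 3 * (6) = 18
3R =
[      -30        21       -18 ]
[       24       -24       -27 ]
[       -6        21        18 ]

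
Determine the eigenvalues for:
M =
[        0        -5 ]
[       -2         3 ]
λ = -2, 5

Solve det(M - λI) = 0. For a 2×2 matrix the characteristic equation is λ² - (trace)λ + det = 0.
trace(M) = a + d = 0 + 3 = 3.
det(M) = a*d - b*c = (0)*(3) - (-5)*(-2) = 0 - 10 = -10.
Characteristic equation: λ² - (3)λ + (-10) = 0.
Discriminant = (3)² - 4*(-10) = 9 + 40 = 49.
λ = (3 ± √49) / 2 = (3 ± 7) / 2 = -2, 5.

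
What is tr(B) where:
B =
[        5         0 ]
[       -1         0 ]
tr(B) = 5 + 0 = 5

The trace of a square matrix is the sum of its diagonal entries.
Diagonal entries of B: B[0][0] = 5, B[1][1] = 0.
tr(B) = 5 + 0 = 5.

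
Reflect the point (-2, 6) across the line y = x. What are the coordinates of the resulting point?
(6, -2)

Reflection across line y = x: (-2, 6) → (6, -2)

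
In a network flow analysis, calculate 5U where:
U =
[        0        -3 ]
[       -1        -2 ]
5U =
[        0       -15 ]
[       -5       -10 ]

Scalar multiplication is elementwise: (5U)[i][j] = 5 * U[i][j].
  (5U)[0][0] = 5 * (0) = 0
  (5U)[0][1] = 5 * (-3) = -15
  (5U)[1][0] = 5 * (-1) = -5
  (5U)[1][1] = 5 * (-2) = -10
5U =
[        0       -15 ]
[       -5       -10 ]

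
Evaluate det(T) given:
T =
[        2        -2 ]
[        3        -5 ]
det(T) = -4

For a 2×2 matrix [[a, b], [c, d]], det = a*d - b*c.
det(T) = (2)*(-5) - (-2)*(3) = -10 + 6 = -4.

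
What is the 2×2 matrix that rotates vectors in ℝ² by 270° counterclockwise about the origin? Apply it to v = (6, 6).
R = [[0, 1], [-1, 0]]; R·v = (6, -6)

A counterclockwise rotation by angle θ in ℝ² has matrix R(θ) = [[cos θ, -sin θ], [sin θ, cos θ]].
For θ = 270°: cos θ = 0, sin θ = -1.
R(270°) = [[0, 1], [-1, 0]].
R·v = [0·6 + (1)·6, -1·6 + 0·6] = (6, -6).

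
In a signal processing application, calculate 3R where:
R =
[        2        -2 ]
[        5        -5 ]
3R =
[        6        -6 ]
[       15       -15 ]

Scalar multiplication is elementwise: (3R)[i][j] = 3 * R[i][j].
  (3R)[0][0] = 3 * (2) = 6
  (3R)[0][1] = 3 * (-2) = -6
  (3R)[1][0] = 3 * (5) = 15
  (3R)[1][1] = 3 * (-5) = -15
3R =
[        6        -6 ]
[       15       -15 ]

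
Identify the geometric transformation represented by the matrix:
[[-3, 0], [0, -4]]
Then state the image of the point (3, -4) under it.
non-uniform scaling by (-3, -4); image of (3, -4) is (-9, 16)

This is diagonal with distinct entries, so it scales the x-axis by -3 and the y-axis by -4.
The matrix [[-3, 0], [0, -4]] represents: non-uniform scaling by (-3, -4).
Applying it to (3, -4): [-3·3 + 0·-4, 0·3 + -4·-4] = (-9, 16).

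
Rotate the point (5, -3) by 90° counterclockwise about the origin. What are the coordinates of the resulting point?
(3, 5)

Rotation matrix R(θ) = [[cos θ, -sin θ], [sin θ, cos θ]]; for θ = 90°:
R = [[0, -1], [1, 0]]
Result: R × [5, -3]ᵀ = [0·5 + (-1)·-3, 1·5 + (0)·-3]ᵀ = (3, 5)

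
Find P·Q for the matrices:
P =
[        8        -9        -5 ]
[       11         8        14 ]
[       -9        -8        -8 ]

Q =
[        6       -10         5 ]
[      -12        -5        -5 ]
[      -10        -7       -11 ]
PQ =
[      206         0       140 ]
[     -170      -248      -139 ]
[      122       186        83 ]

Matrix multiplication: (PQ)[i][j] = sum over k of P[i][k] * Q[k][j].
  (PQ)[0][0] = (8)*(6) + (-9)*(-12) + (-5)*(-10) = 206
  (PQ)[0][1] = (8)*(-10) + (-9)*(-5) + (-5)*(-7) = 0
  (PQ)[0][2] = (8)*(5) + (-9)*(-5) + (-5)*(-11) = 140
  (PQ)[1][0] = (11)*(6) + (8)*(-12) + (14)*(-10) = -170
  (PQ)[1][1] = (11)*(-10) + (8)*(-5) + (14)*(-7) = -248
  (PQ)[1][2] = (11)*(5) + (8)*(-5) + (14)*(-11) = -139
  (PQ)[2][0] = (-9)*(6) + (-8)*(-12) + (-8)*(-10) = 122
  (PQ)[2][1] = (-9)*(-10) + (-8)*(-5) + (-8)*(-7) = 186
  (PQ)[2][2] = (-9)*(5) + (-8)*(-5) + (-8)*(-11) = 83
PQ =
[      206         0       140 ]
[     -170      -248      -139 ]
[      122       186        83 ]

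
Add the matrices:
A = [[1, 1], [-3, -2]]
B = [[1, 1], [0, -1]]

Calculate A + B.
[[2, 2], [-3, -3]]

Add corresponding elements:
(1)+(1)=2
(1)+(1)=2
(-3)+(0)=-3
(-2)+(-1)=-3
A + B = [[2, 2], [-3, -3]]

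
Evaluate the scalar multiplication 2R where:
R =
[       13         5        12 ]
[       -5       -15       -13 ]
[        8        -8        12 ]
2R =
[       26        10        24 ]
[      -10       -30       -26 ]
[       16       -16        24 ]

Scalar multiplication is elementwise: (2R)[i][j] = 2 * R[i][j].
  (2R)[0][0] = 2 * (13) = 26
  (2R)[0][1] = 2 * (5) = 10
  (2R)[0][2] = 2 * (12) = 24
  (2R)[1][0] = 2 * (-5) = -10
  (2R)[1][1] = 2 * (-15) = -30
  (2R)[1][2] = 2 * (-13) = -26
  (2R)[2][0] = 2 * (8) = 16
  (2R)[2][1] = 2 * (-8) = -16
  (2R)[2][2] = 2 * (12) = 24
2R =
[       26        10        24 ]
[      -10       -30       -26 ]
[       16       -16        24 ]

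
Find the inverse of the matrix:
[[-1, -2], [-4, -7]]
[[7, -2], [-4, 1]]

For [[a,b],[c,d]], inverse = (1/det)·[[d,-b],[-c,a]]
det = -1·-7 - -2·-4 = -1
Inverse = (1/-1)·[[-7, 2], [4, -1]]
        = [[7, -2], [-4, 1]]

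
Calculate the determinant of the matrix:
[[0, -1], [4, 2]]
4

For a 2×2 matrix [[a, b], [c, d]], det = ad - bc
det = (0)(2) - (-1)(4) = 0 - -4 = 4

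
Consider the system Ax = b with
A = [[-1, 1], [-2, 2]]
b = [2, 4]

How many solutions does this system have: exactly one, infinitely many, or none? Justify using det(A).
Infinitely many solutions

det(A) = (-1)*(2) - (1)*(-2) = 0, so A is singular (column 2 is -1 times column 1).
b = [2, 4] = -2 * column 1 of A, so b lies in the column space of A.
A singular matrix whose right-hand side is in its column space gives a 1-parameter family of solutions — infinitely many.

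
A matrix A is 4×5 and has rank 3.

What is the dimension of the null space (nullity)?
2

The rank-nullity theorem for an m×n matrix states:
rank(A) + nullity(A) = n (the number of columns).
Here n = 5 and rank(A) = 3, so nullity(A) = 5 - 3 = 2.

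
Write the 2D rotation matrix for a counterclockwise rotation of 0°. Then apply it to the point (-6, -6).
R = [[1, 0], [0, 1]]; R·(-6, -6) = (-6, -6)

Rotation matrix formula: R(θ) = [[cos θ, -sin θ], [sin θ, cos θ]]
For θ = 0°:
cos(0°) = 1
sin(0°) = 0
R = [[1, 0], [0, 1]]
Apply to (-6, -6): [1·-6 + (0)·-6, 0·-6 + 1·-6] = (-6, -6)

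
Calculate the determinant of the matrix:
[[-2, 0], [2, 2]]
-4

For a 2×2 matrix [[a, b], [c, d]], det = ad - bc
det = (-2)(2) - (0)(2) = -4 - 0 = -4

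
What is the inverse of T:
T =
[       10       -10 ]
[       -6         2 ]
det(T) = -40
T⁻¹ =
[    -1/20      -1/4 ]
[    -3/20      -1/4 ]

For a 2×2 matrix T = [[a, b], [c, d]] with det(T) ≠ 0, T⁻¹ = (1/det(T)) * [[d, -b], [-c, a]].
det(T) = (10)*(2) - (-10)*(-6) = 20 - 60 = -40.
T⁻¹ = (1/-40) * [[2, 10], [6, 10]].
Dividing each entry by -40 and reducing:
T⁻¹ =
[    -1/20      -1/4 ]
[    -3/20      -1/4 ]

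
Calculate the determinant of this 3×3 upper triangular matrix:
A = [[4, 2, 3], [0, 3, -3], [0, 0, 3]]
36

The determinant of a triangular matrix is the product of its diagonal entries (the off-diagonal entries above the diagonal do not affect it).
det(A) = (4) * (3) * (3) = 36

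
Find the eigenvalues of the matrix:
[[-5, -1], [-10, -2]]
λ = -7 and λ = 0

Characteristic equation: det(A - λI) = 0
λ² - (trace)λ + (det) = 0
λ² - (-7)λ + (0) = 0
λ² + 7λ + 0 = 0
Solving: λ = -7, 0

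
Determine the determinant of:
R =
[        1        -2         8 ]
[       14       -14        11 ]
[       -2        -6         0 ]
det(R) = -786

Expand along row 0 (cofactor expansion): det(R) = a*(e*i - f*h) - b*(d*i - f*g) + c*(d*h - e*g), where the 3×3 is [[a, b, c], [d, e, f], [g, h, i]].
Minor M_00 = (-14)*(0) - (11)*(-6) = 0 + 66 = 66.
Minor M_01 = (14)*(0) - (11)*(-2) = 0 + 22 = 22.
Minor M_02 = (14)*(-6) - (-14)*(-2) = -84 - 28 = -112.
det(R) = (1)*(66) - (-2)*(22) + (8)*(-112) = 66 + 44 - 896 = -786.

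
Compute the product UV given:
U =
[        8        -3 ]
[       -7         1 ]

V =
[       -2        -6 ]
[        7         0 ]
UV =
[      -37       -48 ]
[       21        42 ]

Matrix multiplication: (UV)[i][j] = sum over k of U[i][k] * V[k][j].
  (UV)[0][0] = (8)*(-2) + (-3)*(7) = -37
  (UV)[0][1] = (8)*(-6) + (-3)*(0) = -48
  (UV)[1][0] = (-7)*(-2) + (1)*(7) = 21
  (UV)[1][1] = (-7)*(-6) + (1)*(0) = 42
UV =
[      -37       -48 ]
[       21        42 ]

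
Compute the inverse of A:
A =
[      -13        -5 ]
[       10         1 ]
det(A) = 37
A⁻¹ =
[     1/37      5/37 ]
[   -10/37    -13/37 ]

For a 2×2 matrix A = [[a, b], [c, d]] with det(A) ≠ 0, A⁻¹ = (1/det(A)) * [[d, -b], [-c, a]].
det(A) = (-13)*(1) - (-5)*(10) = -13 + 50 = 37.
A⁻¹ = (1/37) * [[1, 5], [-10, -13]].
Dividing each entry by 37 and reducing:
A⁻¹ =
[     1/37      5/37 ]
[   -10/37    -13/37 ]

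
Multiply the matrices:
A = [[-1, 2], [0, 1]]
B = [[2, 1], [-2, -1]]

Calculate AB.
[[-6, -3], [-2, -1]]

Each entry (i,j) of AB = sum over k of A[i][k]*B[k][j].
(AB)[0][0] = (-1)*(2) + (2)*(-2) = -6
(AB)[0][1] = (-1)*(1) + (2)*(-1) = -3
(AB)[1][0] = (0)*(2) + (1)*(-2) = -2
(AB)[1][1] = (0)*(1) + (1)*(-1) = -1
AB = [[-6, -3], [-2, -1]]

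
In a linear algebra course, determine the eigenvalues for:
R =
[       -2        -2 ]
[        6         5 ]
λ = 1, 2

Solve det(R - λI) = 0. For a 2×2 matrix the characteristic equation is λ² - (trace)λ + det = 0.
trace(R) = a + d = -2 + 5 = 3.
det(R) = a*d - b*c = (-2)*(5) - (-2)*(6) = -10 + 12 = 2.
Characteristic equation: λ² - (3)λ + (2) = 0.
Discriminant = (3)² - 4*(2) = 9 - 8 = 1.
λ = (3 ± √1) / 2 = (3 ± 1) / 2 = 1, 2.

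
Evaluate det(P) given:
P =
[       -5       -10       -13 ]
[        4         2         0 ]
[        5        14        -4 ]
det(P) = -718

Expand along row 0 (cofactor expansion): det(P) = a*(e*i - f*h) - b*(d*i - f*g) + c*(d*h - e*g), where the 3×3 is [[a, b, c], [d, e, f], [g, h, i]].
Minor M_00 = (2)*(-4) - (0)*(14) = -8 - 0 = -8.
Minor M_01 = (4)*(-4) - (0)*(5) = -16 - 0 = -16.
Minor M_02 = (4)*(14) - (2)*(5) = 56 - 10 = 46.
det(P) = (-5)*(-8) - (-10)*(-16) + (-13)*(46) = 40 - 160 - 598 = -718.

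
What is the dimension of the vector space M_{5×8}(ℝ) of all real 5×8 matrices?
Dimension = 40

A real 5×8 matrix is determined by its 5·8 = 40 independent entries.
A standard basis is {E_ij : 1 ≤ i ≤ 5, 1 ≤ j ≤ 8}, where E_ij has a 1 in position (i, j) and 0 elsewhere — there are 40 such matrices, and they are linearly independent and span M_{5×8}(ℝ).
Therefore dim(M_{5×8}(ℝ)) = 40.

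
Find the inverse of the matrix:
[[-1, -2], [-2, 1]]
[[-1/5, -2/5], [-2/5, 1/5]]

For [[a,b],[c,d]], inverse = (1/det)·[[d,-b],[-c,a]]
det = -1·1 - -2·-2 = -5
Inverse = (1/-5)·[[1, 2], [2, -1]]
        = [[-1/5, -2/5], [-2/5, 1/5]]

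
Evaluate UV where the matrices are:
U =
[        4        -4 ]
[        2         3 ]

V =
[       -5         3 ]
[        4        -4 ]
UV =
[      -36        28 ]
[        2        -6 ]

Matrix multiplication: (UV)[i][j] = sum over k of U[i][k] * V[k][j].
  (UV)[0][0] = (4)*(-5) + (-4)*(4) = -36
  (UV)[0][1] = (4)*(3) + (-4)*(-4) = 28
  (UV)[1][0] = (2)*(-5) + (3)*(4) = 2
  (UV)[1][1] = (2)*(3) + (3)*(-4) = -6
UV =
[      -36        28 ]
[        2        -6 ]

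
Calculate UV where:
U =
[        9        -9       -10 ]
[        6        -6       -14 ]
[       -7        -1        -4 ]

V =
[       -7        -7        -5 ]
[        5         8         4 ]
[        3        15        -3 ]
UV =
[     -138      -285       -51 ]
[     -114      -300       -12 ]
[       32       -19        43 ]

Matrix multiplication: (UV)[i][j] = sum over k of U[i][k] * V[k][j].
  (UV)[0][0] = (9)*(-7) + (-9)*(5) + (-10)*(3) = -138
  (UV)[0][1] = (9)*(-7) + (-9)*(8) + (-10)*(15) = -285
  (UV)[0][2] = (9)*(-5) + (-9)*(4) + (-10)*(-3) = -51
  (UV)[1][0] = (6)*(-7) + (-6)*(5) + (-14)*(3) = -114
  (UV)[1][1] = (6)*(-7) + (-6)*(8) + (-14)*(15) = -300
  (UV)[1][2] = (6)*(-5) + (-6)*(4) + (-14)*(-3) = -12
  (UV)[2][0] = (-7)*(-7) + (-1)*(5) + (-4)*(3) = 32
  (UV)[2][1] = (-7)*(-7) + (-1)*(8) + (-4)*(15) = -19
  (UV)[2][2] = (-7)*(-5) + (-1)*(4) + (-4)*(-3) = 43
UV =
[     -138      -285       -51 ]
[     -114      -300       -12 ]
[       32       -19        43 ]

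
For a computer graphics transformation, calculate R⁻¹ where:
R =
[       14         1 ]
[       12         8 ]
det(R) = 100
R⁻¹ =
[     2/25    -1/100 ]
[    -3/25      7/50 ]

For a 2×2 matrix R = [[a, b], [c, d]] with det(R) ≠ 0, R⁻¹ = (1/det(R)) * [[d, -b], [-c, a]].
det(R) = (14)*(8) - (1)*(12) = 112 - 12 = 100.
R⁻¹ = (1/100) * [[8, -1], [-12, 14]].
Dividing each entry by 100 and reducing:
R⁻¹ =
[     2/25    -1/100 ]
[    -3/25      7/50 ]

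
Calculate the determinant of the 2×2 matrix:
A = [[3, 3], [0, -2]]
-6

For A = [[a, b], [c, d]], det(A) = a*d - b*c.
det(A) = (3)*(-2) - (3)*(0) = -6 - 0 = -6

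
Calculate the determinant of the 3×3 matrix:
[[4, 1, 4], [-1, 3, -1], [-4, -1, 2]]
78

Expansion along first row:
det = 4·det([[3,-1],[-1,2]]) - 1·det([[-1,-1],[-4,2]]) + 4·det([[-1,3],[-4,-1]])
    = 4·(3·2 - -1·-1) - 1·(-1·2 - -1·-4) + 4·(-1·-1 - 3·-4)
    = 4·5 - 1·-6 + 4·13
    = 20 + 6 + 52 = 78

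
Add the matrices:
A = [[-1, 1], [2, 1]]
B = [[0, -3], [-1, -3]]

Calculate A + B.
[[-1, -2], [1, -2]]

Add corresponding elements:
(-1)+(0)=-1
(1)+(-3)=-2
(2)+(-1)=1
(1)+(-3)=-2
A + B = [[-1, -2], [1, -2]]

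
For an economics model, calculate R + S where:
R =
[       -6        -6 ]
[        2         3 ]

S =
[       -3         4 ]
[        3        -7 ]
R + S =
[       -9        -2 ]
[        5        -4 ]

Matrix addition is elementwise: (R+S)[i][j] = R[i][j] + S[i][j].
  (R+S)[0][0] = (-6) + (-3) = -9
  (R+S)[0][1] = (-6) + (4) = -2
  (R+S)[1][0] = (2) + (3) = 5
  (R+S)[1][1] = (3) + (-7) = -4
R + S =
[       -9        -2 ]
[        5        -4 ]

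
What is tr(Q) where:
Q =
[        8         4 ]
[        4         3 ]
tr(Q) = 8 + 3 = 11

The trace of a square matrix is the sum of its diagonal entries.
Diagonal entries of Q: Q[0][0] = 8, Q[1][1] = 3.
tr(Q) = 8 + 3 = 11.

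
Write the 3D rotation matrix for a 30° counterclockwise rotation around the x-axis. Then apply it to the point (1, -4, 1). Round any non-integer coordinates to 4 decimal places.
R = [[1, 0, 0], [0, √3/2, -1/2], [0, 1/2, √3/2]]; R·(1, -4, 1) = (1.0000, -3.9641, -1.1340)

Rotation matrix for 30° around x-axis:
cos(30°) = √3/2, sin(30°) = 1/2
R = [[1, 0, 0], [0, √3/2, -1/2], [0, 1/2, √3/2]]
Apply to (1, -4, 1): R·[1, -4, 1]ᵀ = (1.0000, -3.9641, -1.1340)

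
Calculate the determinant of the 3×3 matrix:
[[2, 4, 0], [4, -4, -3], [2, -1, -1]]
-6

Expansion along first row:
det = 2·det([[-4,-3],[-1,-1]]) - 4·det([[4,-3],[2,-1]]) + 0·det([[4,-4],[2,-1]])
    = 2·(-4·-1 - -3·-1) - 4·(4·-1 - -3·2) + 0·(4·-1 - -4·2)
    = 2·1 - 4·2 + 0·4
    = 2 + -8 + 0 = -6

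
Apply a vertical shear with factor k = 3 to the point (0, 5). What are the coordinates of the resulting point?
(0, 5)

Shear matrix for vertical shear with factor k = 3:
[[1, 0], [3, 1]]
Result: (0, 5) → (0, 5)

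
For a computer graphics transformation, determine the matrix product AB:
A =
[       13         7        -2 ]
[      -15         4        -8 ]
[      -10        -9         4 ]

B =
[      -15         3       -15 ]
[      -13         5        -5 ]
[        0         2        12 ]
AB =
[     -286        70      -254 ]
[      173       -41       109 ]
[      267       -67       243 ]

Matrix multiplication: (AB)[i][j] = sum over k of A[i][k] * B[k][j].
  (AB)[0][0] = (13)*(-15) + (7)*(-13) + (-2)*(0) = -286
  (AB)[0][1] = (13)*(3) + (7)*(5) + (-2)*(2) = 70
  (AB)[0][2] = (13)*(-15) + (7)*(-5) + (-2)*(12) = -254
  (AB)[1][0] = (-15)*(-15) + (4)*(-13) + (-8)*(0) = 173
  (AB)[1][1] = (-15)*(3) + (4)*(5) + (-8)*(2) = -41
  (AB)[1][2] = (-15)*(-15) + (4)*(-5) + (-8)*(12) = 109
  (AB)[2][0] = (-10)*(-15) + (-9)*(-13) + (4)*(0) = 267
  (AB)[2][1] = (-10)*(3) + (-9)*(5) + (4)*(2) = -67
  (AB)[2][2] = (-10)*(-15) + (-9)*(-5) + (4)*(12) = 243
AB =
[     -286        70      -254 ]
[      173       -41       109 ]
[      267       -67       243 ]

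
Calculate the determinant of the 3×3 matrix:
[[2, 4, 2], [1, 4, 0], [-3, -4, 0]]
16

Expansion along first row:
det = 2·det([[4,0],[-4,0]]) - 4·det([[1,0],[-3,0]]) + 2·det([[1,4],[-3,-4]])
    = 2·(4·0 - 0·-4) - 4·(1·0 - 0·-3) + 2·(1·-4 - 4·-3)
    = 2·0 - 4·0 + 2·8
    = 0 + 0 + 16 = 16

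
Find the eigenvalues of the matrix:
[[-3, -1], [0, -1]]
λ = -3 and λ = -1

Characteristic equation: det(A - λI) = 0
λ² - (trace)λ + (det) = 0
λ² - (-4)λ + (3) = 0
λ² + 4λ + 3 = 0
Solving: λ = -3, -1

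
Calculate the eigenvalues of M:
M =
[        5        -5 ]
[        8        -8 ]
λ = -3, 0

Solve det(M - λI) = 0. For a 2×2 matrix the characteristic equation is λ² - (trace)λ + det = 0.
trace(M) = a + d = 5 - 8 = -3.
det(M) = a*d - b*c = (5)*(-8) - (-5)*(8) = -40 + 40 = 0.
Characteristic equation: λ² - (-3)λ + (0) = 0.
Discriminant = (-3)² - 4*(0) = 9 - 0 = 9.
λ = (-3 ± √9) / 2 = (-3 ± 3) / 2 = -3, 0.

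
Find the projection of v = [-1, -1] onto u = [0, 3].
[0, -1]

The projection of v onto u is proj_u(v) = ((v·u) / (u·u)) · u.
v·u = (-1)*(0) + (-1)*(3) = -3.
u·u = (0)*(0) + (3)*(3) = 9.
coefficient = -3 / 9 = -1/3.
proj_u(v) = -1/3 · [0, 3] = [0, -1].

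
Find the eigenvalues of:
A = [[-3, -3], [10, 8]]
λ = 2, 3

Solve det(A - λI) = 0. For a 2×2 matrix this is λ² - (trace)λ + det = 0.
trace(A) = -3 + 8 = 5.
det(A) = (-3)*(8) - (-3)*(10) = -24 + 30 = 6.
Characteristic equation: λ² - (5)λ + (6) = 0.
Discriminant: (5)² - 4*(6) = 25 - 24 = 1.
Roots: λ = (5 ± √1) / 2 = 2, 3.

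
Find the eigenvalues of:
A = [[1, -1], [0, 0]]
λ = 0, 1

Solve det(A - λI) = 0. For a 2×2 matrix this is λ² - (trace)λ + det = 0.
trace(A) = 1 + 0 = 1.
det(A) = (1)*(0) - (-1)*(0) = 0 - 0 = 0.
Characteristic equation: λ² - (1)λ + (0) = 0.
Discriminant: (1)² - 4*(0) = 1 - 0 = 1.
Roots: λ = (1 ± √1) / 2 = 0, 1.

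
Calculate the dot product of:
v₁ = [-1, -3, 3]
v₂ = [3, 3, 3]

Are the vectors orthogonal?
-3, No

The dot product is the sum of products of corresponding components.
v₁·v₂ = (-1)*(3) + (-3)*(3) + (3)*(3) = -3 - 9 + 9 = -3.
Two vectors are orthogonal iff their dot product is 0; here the dot product is -3, so the vectors are not orthogonal.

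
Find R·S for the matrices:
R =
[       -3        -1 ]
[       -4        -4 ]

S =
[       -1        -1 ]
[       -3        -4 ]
RS =
[        6         7 ]
[       16        20 ]

Matrix multiplication: (RS)[i][j] = sum over k of R[i][k] * S[k][j].
  (RS)[0][0] = (-3)*(-1) + (-1)*(-3) = 6
  (RS)[0][1] = (-3)*(-1) + (-1)*(-4) = 7
  (RS)[1][0] = (-4)*(-1) + (-4)*(-3) = 16
  (RS)[1][1] = (-4)*(-1) + (-4)*(-4) = 20
RS =
[        6         7 ]
[       16        20 ]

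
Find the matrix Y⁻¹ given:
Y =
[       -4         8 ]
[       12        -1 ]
det(Y) = -92
Y⁻¹ =
[     1/92      2/23 ]
[     3/23      1/23 ]

For a 2×2 matrix Y = [[a, b], [c, d]] with det(Y) ≠ 0, Y⁻¹ = (1/det(Y)) * [[d, -b], [-c, a]].
det(Y) = (-4)*(-1) - (8)*(12) = 4 - 96 = -92.
Y⁻¹ = (1/-92) * [[-1, -8], [-12, -4]].
Dividing each entry by -92 and reducing:
Y⁻¹ =
[     1/92      2/23 ]
[     3/23      1/23 ]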